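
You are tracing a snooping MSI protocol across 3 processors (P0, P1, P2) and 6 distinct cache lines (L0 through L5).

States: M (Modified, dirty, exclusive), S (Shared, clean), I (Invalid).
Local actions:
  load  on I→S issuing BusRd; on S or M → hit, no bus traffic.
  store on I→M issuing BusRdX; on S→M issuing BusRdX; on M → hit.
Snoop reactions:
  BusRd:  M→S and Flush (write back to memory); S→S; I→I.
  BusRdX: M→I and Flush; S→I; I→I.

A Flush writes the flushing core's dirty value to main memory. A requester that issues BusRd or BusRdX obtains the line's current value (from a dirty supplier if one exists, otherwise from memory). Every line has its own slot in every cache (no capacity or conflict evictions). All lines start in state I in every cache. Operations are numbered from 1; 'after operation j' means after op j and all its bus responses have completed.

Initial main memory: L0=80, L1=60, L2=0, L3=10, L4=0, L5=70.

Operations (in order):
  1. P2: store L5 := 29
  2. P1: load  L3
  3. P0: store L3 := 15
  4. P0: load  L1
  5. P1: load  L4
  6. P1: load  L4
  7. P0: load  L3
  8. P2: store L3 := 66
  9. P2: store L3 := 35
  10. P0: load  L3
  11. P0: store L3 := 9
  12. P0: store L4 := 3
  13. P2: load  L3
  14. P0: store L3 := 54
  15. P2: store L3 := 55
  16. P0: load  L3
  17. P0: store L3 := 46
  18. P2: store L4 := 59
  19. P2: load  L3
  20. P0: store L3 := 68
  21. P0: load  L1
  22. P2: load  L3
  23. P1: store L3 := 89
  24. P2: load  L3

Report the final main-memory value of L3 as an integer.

memory[L3] = 89

  op1 P2: store L5 := 29 → I/I/M on L5; bus BusRdX; mem=70
  op2 P1: load  L3 → I/S/I on L3; bus BusRd; mem=10
  op3 P0: store L3 := 15 → M/I/I on L3; bus BusRdX; mem=10
  op4 P0: load  L1 → S/I/I on L1; bus BusRd; mem=60
  op5 P1: load  L4 → I/S/I on L4; bus BusRd; mem=0
  op6 P1: load  L4 → I/S/I on L4; bus (none); mem=0
  op7 P0: load  L3 → M/I/I on L3; bus (none); mem=10
  op8 P2: store L3 := 66 → I/I/M on L3; bus BusRdX Flush; mem=15
  op9 P2: store L3 := 35 → I/I/M on L3; bus (none); mem=15
  op10 P0: load  L3 → S/I/S on L3; bus BusRd Flush; mem=35
  op11 P0: store L3 := 9 → M/I/I on L3; bus BusRdX; mem=35
  op12 P0: store L4 := 3 → M/I/I on L4; bus BusRdX; mem=0
  op13 P2: load  L3 → S/I/S on L3; bus BusRd Flush; mem=9
  op14 P0: store L3 := 54 → M/I/I on L3; bus BusRdX; mem=9
  op15 P2: store L3 := 55 → I/I/M on L3; bus BusRdX Flush; mem=54
  op16 P0: load  L3 → S/I/S on L3; bus BusRd Flush; mem=55
  op17 P0: store L3 := 46 → M/I/I on L3; bus BusRdX; mem=55
  op18 P2: store L4 := 59 → I/I/M on L4; bus BusRdX Flush; mem=3
  op19 P2: load  L3 → S/I/S on L3; bus BusRd Flush; mem=46
  op20 P0: store L3 := 68 → M/I/I on L3; bus BusRdX; mem=46
  op21 P0: load  L1 → S/I/I on L1; bus (none); mem=60
  op22 P2: load  L3 → S/I/S on L3; bus BusRd Flush; mem=68
  op23 P1: store L3 := 89 → I/M/I on L3; bus BusRdX; mem=68
  op24 P2: load  L3 → I/S/S on L3; bus BusRd Flush; mem=89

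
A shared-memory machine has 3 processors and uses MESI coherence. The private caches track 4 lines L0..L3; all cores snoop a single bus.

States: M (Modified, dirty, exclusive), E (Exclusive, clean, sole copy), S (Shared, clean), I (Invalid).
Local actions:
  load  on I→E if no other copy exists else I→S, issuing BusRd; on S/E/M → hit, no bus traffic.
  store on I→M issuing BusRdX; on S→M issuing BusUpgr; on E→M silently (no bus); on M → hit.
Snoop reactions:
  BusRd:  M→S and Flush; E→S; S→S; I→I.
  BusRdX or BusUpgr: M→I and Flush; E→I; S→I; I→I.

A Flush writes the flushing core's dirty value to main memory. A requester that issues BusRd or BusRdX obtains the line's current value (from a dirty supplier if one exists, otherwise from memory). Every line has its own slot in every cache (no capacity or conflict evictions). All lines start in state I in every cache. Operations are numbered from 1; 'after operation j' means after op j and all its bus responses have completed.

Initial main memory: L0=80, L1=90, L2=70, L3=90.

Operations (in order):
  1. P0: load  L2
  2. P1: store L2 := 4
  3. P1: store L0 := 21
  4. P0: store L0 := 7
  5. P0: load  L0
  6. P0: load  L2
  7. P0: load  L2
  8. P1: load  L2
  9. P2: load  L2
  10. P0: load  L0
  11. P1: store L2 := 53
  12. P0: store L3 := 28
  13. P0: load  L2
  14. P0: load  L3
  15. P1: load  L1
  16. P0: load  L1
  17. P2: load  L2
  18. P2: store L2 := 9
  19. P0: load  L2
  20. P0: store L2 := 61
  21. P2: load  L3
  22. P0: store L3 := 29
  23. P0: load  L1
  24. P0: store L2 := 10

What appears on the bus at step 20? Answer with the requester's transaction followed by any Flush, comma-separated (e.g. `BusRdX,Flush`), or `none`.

step 1: P0: load  L2  ⟶  EII  (L2)  txn=BusRd  M[L2]=70
step 2: P1: store L2 := 4  ⟶  IMI  (L2)  txn=BusRdX  M[L2]=70
step 3: P1: store L0 := 21  ⟶  IMI  (L0)  txn=BusRdX  M[L0]=80
step 4: P0: store L0 := 7  ⟶  MII  (L0)  txn=BusRdX+Flush  M[L0]=21
step 5: P0: load  L0  ⟶  MII  (L0)  txn=∅  M[L0]=21
step 6: P0: load  L2  ⟶  SSI  (L2)  txn=BusRd+Flush  M[L2]=4
step 7: P0: load  L2  ⟶  SSI  (L2)  txn=∅  M[L2]=4
step 8: P1: load  L2  ⟶  SSI  (L2)  txn=∅  M[L2]=4
step 9: P2: load  L2  ⟶  SSS  (L2)  txn=BusRd  M[L2]=4
step 10: P0: load  L0  ⟶  MII  (L0)  txn=∅  M[L0]=21
step 11: P1: store L2 := 53  ⟶  IMI  (L2)  txn=BusUpgr  M[L2]=4
step 12: P0: store L3 := 28  ⟶  MII  (L3)  txn=BusRdX  M[L3]=90
step 13: P0: load  L2  ⟶  SSI  (L2)  txn=BusRd+Flush  M[L2]=53
step 14: P0: load  L3  ⟶  MII  (L3)  txn=∅  M[L3]=90
step 15: P1: load  L1  ⟶  IEI  (L1)  txn=BusRd  M[L1]=90
step 16: P0: load  L1  ⟶  SSI  (L1)  txn=BusRd  M[L1]=90
step 17: P2: load  L2  ⟶  SSS  (L2)  txn=BusRd  M[L2]=53
step 18: P2: store L2 := 9  ⟶  IIM  (L2)  txn=BusUpgr  M[L2]=53
step 19: P0: load  L2  ⟶  SIS  (L2)  txn=BusRd+Flush  M[L2]=9
step 20: P0: store L2 := 61  ⟶  MII  (L2)  txn=BusUpgr  M[L2]=9
step 21: P2: load  L3  ⟶  SIS  (L3)  txn=BusRd+Flush  M[L3]=28
step 22: P0: store L3 := 29  ⟶  MII  (L3)  txn=BusUpgr  M[L3]=28
step 23: P0: load  L1  ⟶  SSI  (L1)  txn=∅  M[L1]=90
step 24: P0: store L2 := 10  ⟶  MII  (L2)  txn=∅  M[L2]=9

bus = BusUpgr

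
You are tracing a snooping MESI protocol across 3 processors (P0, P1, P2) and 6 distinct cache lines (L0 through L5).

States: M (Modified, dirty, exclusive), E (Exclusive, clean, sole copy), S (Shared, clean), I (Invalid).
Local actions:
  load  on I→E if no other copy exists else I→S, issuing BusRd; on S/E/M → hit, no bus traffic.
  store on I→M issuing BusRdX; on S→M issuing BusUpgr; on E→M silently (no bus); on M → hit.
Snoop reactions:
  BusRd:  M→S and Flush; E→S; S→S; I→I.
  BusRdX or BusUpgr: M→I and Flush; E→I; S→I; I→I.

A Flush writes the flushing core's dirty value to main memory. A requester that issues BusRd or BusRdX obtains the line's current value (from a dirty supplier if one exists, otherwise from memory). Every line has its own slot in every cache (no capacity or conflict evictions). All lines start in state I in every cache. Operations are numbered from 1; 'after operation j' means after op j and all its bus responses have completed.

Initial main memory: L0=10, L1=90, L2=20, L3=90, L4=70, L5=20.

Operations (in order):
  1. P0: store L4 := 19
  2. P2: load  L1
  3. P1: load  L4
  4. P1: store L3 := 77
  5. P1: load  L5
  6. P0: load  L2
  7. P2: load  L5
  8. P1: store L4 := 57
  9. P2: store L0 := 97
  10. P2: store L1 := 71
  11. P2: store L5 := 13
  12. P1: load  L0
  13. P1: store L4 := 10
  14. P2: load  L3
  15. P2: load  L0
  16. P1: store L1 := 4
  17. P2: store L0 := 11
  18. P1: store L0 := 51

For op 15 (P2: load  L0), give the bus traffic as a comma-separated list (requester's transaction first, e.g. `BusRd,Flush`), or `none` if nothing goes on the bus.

[1] P0: store L4 := 19 | P0:M(19), P1:I, P2:I | bus: BusRdX
[2] P2: load  L1 | P0:I, P1:I, P2:E(90) | bus: BusRd
[3] P1: load  L4 | P0:S(19), P1:S(19), P2:I | bus: BusRd,Flush
[4] P1: store L3 := 77 | P0:I, P1:M(77), P2:I | bus: BusRdX
[5] P1: load  L5 | P0:I, P1:E(20), P2:I | bus: BusRd
[6] P0: load  L2 | P0:E(20), P1:I, P2:I | bus: BusRd
[7] P2: load  L5 | P0:I, P1:S(20), P2:S(20) | bus: BusRd
[8] P1: store L4 := 57 | P0:I, P1:M(57), P2:I | bus: BusUpgr
[9] P2: store L0 := 97 | P0:I, P1:I, P2:M(97) | bus: BusRdX
[10] P2: store L1 := 71 | P0:I, P1:I, P2:M(71) | bus: none
[11] P2: store L5 := 13 | P0:I, P1:I, P2:M(13) | bus: BusUpgr
[12] P1: load  L0 | P0:I, P1:S(97), P2:S(97) | bus: BusRd,Flush
[13] P1: store L4 := 10 | P0:I, P1:M(10), P2:I | bus: none
[14] P2: load  L3 | P0:I, P1:S(77), P2:S(77) | bus: BusRd,Flush
[15] P2: load  L0 | P0:I, P1:S(97), P2:S(97) | bus: none
[16] P1: store L1 := 4 | P0:I, P1:M(4), P2:I | bus: BusRdX,Flush
[17] P2: store L0 := 11 | P0:I, P1:I, P2:M(11) | bus: BusUpgr
[18] P1: store L0 := 51 | P0:I, P1:M(51), P2:I | bus: BusRdX,Flush

bus = none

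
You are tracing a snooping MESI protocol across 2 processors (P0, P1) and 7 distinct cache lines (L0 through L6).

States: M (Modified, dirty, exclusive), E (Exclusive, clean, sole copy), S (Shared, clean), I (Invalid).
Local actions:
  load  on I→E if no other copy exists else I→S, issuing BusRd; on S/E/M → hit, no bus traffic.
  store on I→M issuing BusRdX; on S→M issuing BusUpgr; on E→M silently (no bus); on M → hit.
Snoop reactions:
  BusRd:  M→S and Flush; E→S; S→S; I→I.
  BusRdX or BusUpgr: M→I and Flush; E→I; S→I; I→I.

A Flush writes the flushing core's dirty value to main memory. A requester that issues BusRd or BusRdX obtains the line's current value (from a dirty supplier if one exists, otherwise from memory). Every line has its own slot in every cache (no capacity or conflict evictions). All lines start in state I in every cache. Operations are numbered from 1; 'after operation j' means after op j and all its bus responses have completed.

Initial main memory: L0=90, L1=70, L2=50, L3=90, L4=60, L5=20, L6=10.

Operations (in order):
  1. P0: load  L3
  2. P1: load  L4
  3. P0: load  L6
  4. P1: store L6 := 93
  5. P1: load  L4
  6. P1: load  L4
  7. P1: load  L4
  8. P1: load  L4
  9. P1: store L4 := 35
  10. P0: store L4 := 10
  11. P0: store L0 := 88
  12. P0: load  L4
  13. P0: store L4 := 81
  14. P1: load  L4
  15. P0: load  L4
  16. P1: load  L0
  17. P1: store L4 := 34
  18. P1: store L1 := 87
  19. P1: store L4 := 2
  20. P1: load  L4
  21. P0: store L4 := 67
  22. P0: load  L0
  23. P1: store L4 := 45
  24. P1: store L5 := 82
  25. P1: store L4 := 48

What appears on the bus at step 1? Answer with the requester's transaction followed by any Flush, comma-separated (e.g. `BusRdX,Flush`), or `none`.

  op1 P0: load  L3 → E/I on L3; bus BusRd; mem=90
  op2 P1: load  L4 → I/E on L4; bus BusRd; mem=60
  op3 P0: load  L6 → E/I on L6; bus BusRd; mem=10
  op4 P1: store L6 := 93 → I/M on L6; bus BusRdX; mem=10
  op5 P1: load  L4 → I/E on L4; bus (none); mem=60
  op6 P1: load  L4 → I/E on L4; bus (none); mem=60
  op7 P1: load  L4 → I/E on L4; bus (none); mem=60
  op8 P1: load  L4 → I/E on L4; bus (none); mem=60
  op9 P1: store L4 := 35 → I/M on L4; bus (none); mem=60
  op10 P0: store L4 := 10 → M/I on L4; bus BusRdX Flush; mem=35
  op11 P0: store L0 := 88 → M/I on L0; bus BusRdX; mem=90
  op12 P0: load  L4 → M/I on L4; bus (none); mem=35
  op13 P0: store L4 := 81 → M/I on L4; bus (none); mem=35
  op14 P1: load  L4 → S/S on L4; bus BusRd Flush; mem=81
  op15 P0: load  L4 → S/S on L4; bus (none); mem=81
  op16 P1: load  L0 → S/S on L0; bus BusRd Flush; mem=88
  op17 P1: store L4 := 34 → I/M on L4; bus BusUpgr; mem=81
  op18 P1: store L1 := 87 → I/M on L1; bus BusRdX; mem=70
  op19 P1: store L4 := 2 → I/M on L4; bus (none); mem=81
  op20 P1: load  L4 → I/M on L4; bus (none); mem=81
  op21 P0: store L4 := 67 → M/I on L4; bus BusRdX Flush; mem=2
  op22 P0: load  L0 → S/S on L0; bus (none); mem=88
  op23 P1: store L4 := 45 → I/M on L4; bus BusRdX Flush; mem=67
  op24 P1: store L5 := 82 → I/M on L5; bus BusRdX; mem=20
  op25 P1: store L4 := 48 → I/M on L4; bus (none); mem=67

bus = BusRd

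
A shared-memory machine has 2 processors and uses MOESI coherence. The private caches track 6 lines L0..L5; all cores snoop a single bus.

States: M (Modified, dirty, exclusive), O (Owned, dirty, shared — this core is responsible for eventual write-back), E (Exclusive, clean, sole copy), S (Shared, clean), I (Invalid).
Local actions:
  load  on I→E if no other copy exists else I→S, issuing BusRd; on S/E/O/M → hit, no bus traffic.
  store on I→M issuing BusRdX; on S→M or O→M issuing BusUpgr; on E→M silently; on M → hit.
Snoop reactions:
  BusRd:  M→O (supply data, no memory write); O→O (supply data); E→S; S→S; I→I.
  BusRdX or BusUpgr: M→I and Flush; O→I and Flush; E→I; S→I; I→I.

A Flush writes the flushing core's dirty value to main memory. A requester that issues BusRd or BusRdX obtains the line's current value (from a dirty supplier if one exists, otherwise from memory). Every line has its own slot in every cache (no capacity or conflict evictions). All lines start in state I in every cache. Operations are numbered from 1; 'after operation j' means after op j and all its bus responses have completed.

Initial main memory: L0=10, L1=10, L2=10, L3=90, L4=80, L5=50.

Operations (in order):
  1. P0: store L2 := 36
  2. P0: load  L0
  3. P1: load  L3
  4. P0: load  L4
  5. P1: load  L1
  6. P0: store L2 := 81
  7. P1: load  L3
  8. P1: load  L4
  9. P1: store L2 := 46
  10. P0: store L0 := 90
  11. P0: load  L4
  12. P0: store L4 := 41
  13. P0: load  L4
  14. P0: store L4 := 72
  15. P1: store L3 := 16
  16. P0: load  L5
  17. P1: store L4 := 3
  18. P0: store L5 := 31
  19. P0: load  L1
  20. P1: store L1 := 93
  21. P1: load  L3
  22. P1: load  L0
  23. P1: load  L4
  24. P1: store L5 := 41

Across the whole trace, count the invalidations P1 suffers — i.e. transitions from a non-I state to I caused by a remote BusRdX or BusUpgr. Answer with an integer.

invalidations = 1

1. P0: store L2 := 36  bus=[BusRdX]  L2: P0=M P1=I  mem[L2]=10
2. P0: load  L0  bus=[BusRd]  L0: P0=E P1=I  mem[L0]=10
3. P1: load  L3  bus=[BusRd]  L3: P0=I P1=E  mem[L3]=90
4. P0: load  L4  bus=[BusRd]  L4: P0=E P1=I  mem[L4]=80
5. P1: load  L1  bus=[BusRd]  L1: P0=I P1=E  mem[L1]=10
6. P0: store L2 := 81  bus=[-]  L2: P0=M P1=I  mem[L2]=10
7. P1: load  L3  bus=[-]  L3: P0=I P1=E  mem[L3]=90
8. P1: load  L4  bus=[BusRd]  L4: P0=S P1=S  mem[L4]=80
9. P1: store L2 := 46  bus=[BusRdX,Flush]  L2: P0=I P1=M  mem[L2]=81
10. P0: store L0 := 90  bus=[-]  L0: P0=M P1=I  mem[L0]=10
11. P0: load  L4  bus=[-]  L4: P0=S P1=S  mem[L4]=80
12. P0: store L4 := 41  bus=[BusUpgr]  L4: P0=M P1=I  mem[L4]=80
13. P0: load  L4  bus=[-]  L4: P0=M P1=I  mem[L4]=80
14. P0: store L4 := 72  bus=[-]  L4: P0=M P1=I  mem[L4]=80
15. P1: store L3 := 16  bus=[-]  L3: P0=I P1=M  mem[L3]=90
16. P0: load  L5  bus=[BusRd]  L5: P0=E P1=I  mem[L5]=50
17. P1: store L4 := 3  bus=[BusRdX,Flush]  L4: P0=I P1=M  mem[L4]=72
18. P0: store L5 := 31  bus=[-]  L5: P0=M P1=I  mem[L5]=50
19. P0: load  L1  bus=[BusRd]  L1: P0=S P1=S  mem[L1]=10
20. P1: store L1 := 93  bus=[BusUpgr]  L1: P0=I P1=M  mem[L1]=10
21. P1: load  L3  bus=[-]  L3: P0=I P1=M  mem[L3]=90
22. P1: load  L0  bus=[BusRd]  L0: P0=O P1=S  mem[L0]=10
23. P1: load  L4  bus=[-]  L4: P0=I P1=M  mem[L4]=72
24. P1: store L5 := 41  bus=[BusRdX,Flush]  L5: P0=I P1=M  mem[L5]=31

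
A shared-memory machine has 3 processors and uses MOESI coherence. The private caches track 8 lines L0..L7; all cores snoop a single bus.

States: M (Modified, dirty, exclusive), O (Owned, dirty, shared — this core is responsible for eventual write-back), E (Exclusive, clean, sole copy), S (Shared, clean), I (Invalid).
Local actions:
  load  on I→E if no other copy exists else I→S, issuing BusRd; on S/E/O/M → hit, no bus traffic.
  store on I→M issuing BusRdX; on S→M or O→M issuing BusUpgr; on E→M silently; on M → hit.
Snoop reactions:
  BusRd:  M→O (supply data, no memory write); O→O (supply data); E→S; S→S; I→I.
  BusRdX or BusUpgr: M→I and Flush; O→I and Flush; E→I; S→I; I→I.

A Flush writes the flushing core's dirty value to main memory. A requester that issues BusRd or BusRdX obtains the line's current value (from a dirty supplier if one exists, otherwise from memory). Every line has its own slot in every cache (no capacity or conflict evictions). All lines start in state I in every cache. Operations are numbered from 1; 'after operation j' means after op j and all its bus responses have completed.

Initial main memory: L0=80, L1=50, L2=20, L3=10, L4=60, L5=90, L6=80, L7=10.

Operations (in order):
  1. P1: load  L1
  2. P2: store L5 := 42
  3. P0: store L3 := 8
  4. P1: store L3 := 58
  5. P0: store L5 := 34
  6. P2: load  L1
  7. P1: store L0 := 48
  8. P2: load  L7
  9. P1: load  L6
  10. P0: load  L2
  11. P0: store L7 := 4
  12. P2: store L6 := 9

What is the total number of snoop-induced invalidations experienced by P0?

invalidations = 1

step 1: P1: load  L1  ⟶  IEI  (L1)  txn=BusRd  M[L1]=50
step 2: P2: store L5 := 42  ⟶  IIM  (L5)  txn=BusRdX  M[L5]=90
step 3: P0: store L3 := 8  ⟶  MII  (L3)  txn=BusRdX  M[L3]=10
step 4: P1: store L3 := 58  ⟶  IMI  (L3)  txn=BusRdX+Flush  M[L3]=8
step 5: P0: store L5 := 34  ⟶  MII  (L5)  txn=BusRdX+Flush  M[L5]=42
step 6: P2: load  L1  ⟶  ISS  (L1)  txn=BusRd  M[L1]=50
step 7: P1: store L0 := 48  ⟶  IMI  (L0)  txn=BusRdX  M[L0]=80
step 8: P2: load  L7  ⟶  IIE  (L7)  txn=BusRd  M[L7]=10
step 9: P1: load  L6  ⟶  IEI  (L6)  txn=BusRd  M[L6]=80
step 10: P0: load  L2  ⟶  EII  (L2)  txn=BusRd  M[L2]=20
step 11: P0: store L7 := 4  ⟶  MII  (L7)  txn=BusRdX  M[L7]=10
step 12: P2: store L6 := 9  ⟶  IIM  (L6)  txn=BusRdX  M[L6]=80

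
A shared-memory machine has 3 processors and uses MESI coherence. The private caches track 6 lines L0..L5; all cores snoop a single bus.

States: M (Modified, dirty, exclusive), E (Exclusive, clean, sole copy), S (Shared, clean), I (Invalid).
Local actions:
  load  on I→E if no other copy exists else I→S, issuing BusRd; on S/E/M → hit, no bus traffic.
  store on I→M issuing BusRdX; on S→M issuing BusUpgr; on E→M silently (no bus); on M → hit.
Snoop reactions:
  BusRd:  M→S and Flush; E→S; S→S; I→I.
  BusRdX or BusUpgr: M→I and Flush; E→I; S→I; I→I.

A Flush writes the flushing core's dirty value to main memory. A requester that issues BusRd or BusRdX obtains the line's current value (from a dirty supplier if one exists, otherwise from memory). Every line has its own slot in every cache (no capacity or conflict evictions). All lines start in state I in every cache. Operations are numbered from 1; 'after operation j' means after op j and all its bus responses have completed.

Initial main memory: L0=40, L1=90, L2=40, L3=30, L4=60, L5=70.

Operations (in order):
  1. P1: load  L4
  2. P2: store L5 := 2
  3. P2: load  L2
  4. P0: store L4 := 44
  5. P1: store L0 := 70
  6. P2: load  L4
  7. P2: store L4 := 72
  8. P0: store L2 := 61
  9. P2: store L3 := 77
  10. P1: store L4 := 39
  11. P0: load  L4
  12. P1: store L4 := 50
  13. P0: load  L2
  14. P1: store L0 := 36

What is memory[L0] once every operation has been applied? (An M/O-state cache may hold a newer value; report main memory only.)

memory[L0] = 40

1. P1: load  L4  bus=[BusRd]  L4: P0=I P1=E P2=I  mem[L4]=60
2. P2: store L5 := 2  bus=[BusRdX]  L5: P0=I P1=I P2=M  mem[L5]=70
3. P2: load  L2  bus=[BusRd]  L2: P0=I P1=I P2=E  mem[L2]=40
4. P0: store L4 := 44  bus=[BusRdX]  L4: P0=M P1=I P2=I  mem[L4]=60
5. P1: store L0 := 70  bus=[BusRdX]  L0: P0=I P1=M P2=I  mem[L0]=40
6. P2: load  L4  bus=[BusRd,Flush]  L4: P0=S P1=I P2=S  mem[L4]=44
7. P2: store L4 := 72  bus=[BusUpgr]  L4: P0=I P1=I P2=M  mem[L4]=44
8. P0: store L2 := 61  bus=[BusRdX]  L2: P0=M P1=I P2=I  mem[L2]=40
9. P2: store L3 := 77  bus=[BusRdX]  L3: P0=I P1=I P2=M  mem[L3]=30
10. P1: store L4 := 39  bus=[BusRdX,Flush]  L4: P0=I P1=M P2=I  mem[L4]=72
11. P0: load  L4  bus=[BusRd,Flush]  L4: P0=S P1=S P2=I  mem[L4]=39
12. P1: store L4 := 50  bus=[BusUpgr]  L4: P0=I P1=M P2=I  mem[L4]=39
13. P0: load  L2  bus=[-]  L2: P0=M P1=I P2=I  mem[L2]=40
14. P1: store L0 := 36  bus=[-]  L0: P0=I P1=M P2=I  mem[L0]=40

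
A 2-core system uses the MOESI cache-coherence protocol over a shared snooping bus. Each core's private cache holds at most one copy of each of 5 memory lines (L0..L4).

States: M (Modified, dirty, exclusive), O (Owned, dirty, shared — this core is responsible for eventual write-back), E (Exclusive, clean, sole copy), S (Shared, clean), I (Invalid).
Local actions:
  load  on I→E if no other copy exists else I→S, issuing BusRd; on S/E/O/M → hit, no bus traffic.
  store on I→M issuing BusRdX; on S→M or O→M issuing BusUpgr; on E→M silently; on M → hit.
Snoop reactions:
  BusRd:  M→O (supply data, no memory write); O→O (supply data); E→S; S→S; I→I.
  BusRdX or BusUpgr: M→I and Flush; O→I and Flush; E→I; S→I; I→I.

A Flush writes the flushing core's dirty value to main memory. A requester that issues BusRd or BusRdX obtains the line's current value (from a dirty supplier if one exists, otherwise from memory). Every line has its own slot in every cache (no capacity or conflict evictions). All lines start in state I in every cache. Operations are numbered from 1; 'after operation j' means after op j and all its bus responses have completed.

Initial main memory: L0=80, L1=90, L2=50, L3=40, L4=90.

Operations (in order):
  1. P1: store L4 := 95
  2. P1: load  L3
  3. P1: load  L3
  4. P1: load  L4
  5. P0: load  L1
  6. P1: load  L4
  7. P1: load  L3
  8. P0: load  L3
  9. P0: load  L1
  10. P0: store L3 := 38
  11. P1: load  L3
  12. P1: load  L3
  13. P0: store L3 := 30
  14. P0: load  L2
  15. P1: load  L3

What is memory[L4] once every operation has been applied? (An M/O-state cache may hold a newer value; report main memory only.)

memory[L4] = 90

step 1: P1: store L4 := 95  ⟶  IM  (L4)  txn=BusRdX  M[L4]=90
step 2: P1: load  L3  ⟶  IE  (L3)  txn=BusRd  M[L3]=40
step 3: P1: load  L3  ⟶  IE  (L3)  txn=∅  M[L3]=40
step 4: P1: load  L4  ⟶  IM  (L4)  txn=∅  M[L4]=90
step 5: P0: load  L1  ⟶  EI  (L1)  txn=BusRd  M[L1]=90
step 6: P1: load  L4  ⟶  IM  (L4)  txn=∅  M[L4]=90
step 7: P1: load  L3  ⟶  IE  (L3)  txn=∅  M[L3]=40
step 8: P0: load  L3  ⟶  SS  (L3)  txn=BusRd  M[L3]=40
step 9: P0: load  L1  ⟶  EI  (L1)  txn=∅  M[L1]=90
step 10: P0: store L3 := 38  ⟶  MI  (L3)  txn=BusUpgr  M[L3]=40
step 11: P1: load  L3  ⟶  OS  (L3)  txn=BusRd  M[L3]=40
step 12: P1: load  L3  ⟶  OS  (L3)  txn=∅  M[L3]=40
step 13: P0: store L3 := 30  ⟶  MI  (L3)  txn=BusUpgr  M[L3]=40
step 14: P0: load  L2  ⟶  EI  (L2)  txn=BusRd  M[L2]=50
step 15: P1: load  L3  ⟶  OS  (L3)  txn=BusRd  M[L3]=40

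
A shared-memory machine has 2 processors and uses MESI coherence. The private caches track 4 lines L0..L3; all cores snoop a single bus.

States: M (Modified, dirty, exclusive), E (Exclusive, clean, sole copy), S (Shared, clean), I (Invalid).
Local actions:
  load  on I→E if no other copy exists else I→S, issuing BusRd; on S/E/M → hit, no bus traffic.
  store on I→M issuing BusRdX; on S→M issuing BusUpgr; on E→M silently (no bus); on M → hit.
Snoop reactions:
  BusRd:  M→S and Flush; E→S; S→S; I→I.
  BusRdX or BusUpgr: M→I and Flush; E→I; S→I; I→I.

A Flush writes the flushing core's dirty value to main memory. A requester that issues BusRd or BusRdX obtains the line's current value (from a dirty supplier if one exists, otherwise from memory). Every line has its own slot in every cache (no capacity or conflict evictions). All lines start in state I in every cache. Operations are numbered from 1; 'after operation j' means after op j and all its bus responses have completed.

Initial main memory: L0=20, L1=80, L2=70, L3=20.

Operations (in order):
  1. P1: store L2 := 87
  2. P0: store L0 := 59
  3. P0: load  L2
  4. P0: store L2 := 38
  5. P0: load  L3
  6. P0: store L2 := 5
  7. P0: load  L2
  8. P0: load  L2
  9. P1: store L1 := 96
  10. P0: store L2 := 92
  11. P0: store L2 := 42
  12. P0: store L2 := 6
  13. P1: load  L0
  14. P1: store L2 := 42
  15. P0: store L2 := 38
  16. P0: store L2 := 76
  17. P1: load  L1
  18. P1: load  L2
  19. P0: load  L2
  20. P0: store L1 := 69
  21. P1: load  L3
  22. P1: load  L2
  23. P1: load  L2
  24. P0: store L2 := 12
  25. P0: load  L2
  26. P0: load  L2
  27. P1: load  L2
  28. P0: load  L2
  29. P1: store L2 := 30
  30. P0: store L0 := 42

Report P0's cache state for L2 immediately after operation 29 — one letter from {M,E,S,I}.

state = I

[1] P1: store L2 := 87 | P0:I, P1:M(87) | bus: BusRdX
[2] P0: store L0 := 59 | P0:M(59), P1:I | bus: BusRdX
[3] P0: load  L2 | P0:S(87), P1:S(87) | bus: BusRd,Flush
[4] P0: store L2 := 38 | P0:M(38), P1:I | bus: BusUpgr
[5] P0: load  L3 | P0:E(20), P1:I | bus: BusRd
[6] P0: store L2 := 5 | P0:M(5), P1:I | bus: none
[7] P0: load  L2 | P0:M(5), P1:I | bus: none
[8] P0: load  L2 | P0:M(5), P1:I | bus: none
[9] P1: store L1 := 96 | P0:I, P1:M(96) | bus: BusRdX
[10] P0: store L2 := 92 | P0:M(92), P1:I | bus: none
[11] P0: store L2 := 42 | P0:M(42), P1:I | bus: none
[12] P0: store L2 := 6 | P0:M(6), P1:I | bus: none
[13] P1: load  L0 | P0:S(59), P1:S(59) | bus: BusRd,Flush
[14] P1: store L2 := 42 | P0:I, P1:M(42) | bus: BusRdX,Flush
[15] P0: store L2 := 38 | P0:M(38), P1:I | bus: BusRdX,Flush
[16] P0: store L2 := 76 | P0:M(76), P1:I | bus: none
[17] P1: load  L1 | P0:I, P1:M(96) | bus: none
[18] P1: load  L2 | P0:S(76), P1:S(76) | bus: BusRd,Flush
[19] P0: load  L2 | P0:S(76), P1:S(76) | bus: none
[20] P0: store L1 := 69 | P0:M(69), P1:I | bus: BusRdX,Flush
[21] P1: load  L3 | P0:S(20), P1:S(20) | bus: BusRd
[22] P1: load  L2 | P0:S(76), P1:S(76) | bus: none
[23] P1: load  L2 | P0:S(76), P1:S(76) | bus: none
[24] P0: store L2 := 12 | P0:M(12), P1:I | bus: BusUpgr
[25] P0: load  L2 | P0:M(12), P1:I | bus: none
[26] P0: load  L2 | P0:M(12), P1:I | bus: none
[27] P1: load  L2 | P0:S(12), P1:S(12) | bus: BusRd,Flush
[28] P0: load  L2 | P0:S(12), P1:S(12) | bus: none
[29] P1: store L2 := 30 | P0:I, P1:M(30) | bus: BusUpgr
[30] P0: store L0 := 42 | P0:M(42), P1:I | bus: BusUpgr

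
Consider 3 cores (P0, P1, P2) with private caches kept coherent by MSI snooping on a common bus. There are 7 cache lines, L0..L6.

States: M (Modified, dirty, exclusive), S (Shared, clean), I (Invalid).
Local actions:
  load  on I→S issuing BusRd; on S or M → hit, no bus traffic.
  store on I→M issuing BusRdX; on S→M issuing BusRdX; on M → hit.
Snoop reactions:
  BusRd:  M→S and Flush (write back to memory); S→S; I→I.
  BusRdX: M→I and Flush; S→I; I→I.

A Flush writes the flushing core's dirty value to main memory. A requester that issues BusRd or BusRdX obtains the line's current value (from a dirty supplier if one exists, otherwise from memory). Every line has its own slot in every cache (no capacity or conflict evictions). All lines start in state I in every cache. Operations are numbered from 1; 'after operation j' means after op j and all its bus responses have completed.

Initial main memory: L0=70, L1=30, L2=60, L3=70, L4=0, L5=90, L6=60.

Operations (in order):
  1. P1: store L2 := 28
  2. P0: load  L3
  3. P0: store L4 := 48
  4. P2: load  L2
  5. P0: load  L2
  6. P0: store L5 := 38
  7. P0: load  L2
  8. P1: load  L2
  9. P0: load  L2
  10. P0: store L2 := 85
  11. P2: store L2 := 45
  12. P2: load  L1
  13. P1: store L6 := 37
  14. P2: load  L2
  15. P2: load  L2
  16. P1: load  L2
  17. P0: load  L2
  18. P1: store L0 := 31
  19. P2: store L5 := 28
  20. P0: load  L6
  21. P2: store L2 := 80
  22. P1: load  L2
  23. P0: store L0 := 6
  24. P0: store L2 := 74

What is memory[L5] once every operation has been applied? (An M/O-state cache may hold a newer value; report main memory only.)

memory[L5] = 38

step 1: P1: store L2 := 28  ⟶  IMI  (L2)  txn=BusRdX  M[L2]=60
step 2: P0: load  L3  ⟶  SII  (L3)  txn=BusRd  M[L3]=70
step 3: P0: store L4 := 48  ⟶  MII  (L4)  txn=BusRdX  M[L4]=0
step 4: P2: load  L2  ⟶  ISS  (L2)  txn=BusRd+Flush  M[L2]=28
step 5: P0: load  L2  ⟶  SSS  (L2)  txn=BusRd  M[L2]=28
step 6: P0: store L5 := 38  ⟶  MII  (L5)  txn=BusRdX  M[L5]=90
step 7: P0: load  L2  ⟶  SSS  (L2)  txn=∅  M[L2]=28
step 8: P1: load  L2  ⟶  SSS  (L2)  txn=∅  M[L2]=28
step 9: P0: load  L2  ⟶  SSS  (L2)  txn=∅  M[L2]=28
step 10: P0: store L2 := 85  ⟶  MII  (L2)  txn=BusRdX  M[L2]=28
step 11: P2: store L2 := 45  ⟶  IIM  (L2)  txn=BusRdX+Flush  M[L2]=85
step 12: P2: load  L1  ⟶  IIS  (L1)  txn=BusRd  M[L1]=30
step 13: P1: store L6 := 37  ⟶  IMI  (L6)  txn=BusRdX  M[L6]=60
step 14: P2: load  L2  ⟶  IIM  (L2)  txn=∅  M[L2]=85
step 15: P2: load  L2  ⟶  IIM  (L2)  txn=∅  M[L2]=85
step 16: P1: load  L2  ⟶  ISS  (L2)  txn=BusRd+Flush  M[L2]=45
step 17: P0: load  L2  ⟶  SSS  (L2)  txn=BusRd  M[L2]=45
step 18: P1: store L0 := 31  ⟶  IMI  (L0)  txn=BusRdX  M[L0]=70
step 19: P2: store L5 := 28  ⟶  IIM  (L5)  txn=BusRdX+Flush  M[L5]=38
step 20: P0: load  L6  ⟶  SSI  (L6)  txn=BusRd+Flush  M[L6]=37
step 21: P2: store L2 := 80  ⟶  IIM  (L2)  txn=BusRdX  M[L2]=45
step 22: P1: load  L2  ⟶  ISS  (L2)  txn=BusRd+Flush  M[L2]=80
step 23: P0: store L0 := 6  ⟶  MII  (L0)  txn=BusRdX+Flush  M[L0]=31
step 24: P0: store L2 := 74  ⟶  MII  (L2)  txn=BusRdX  M[L2]=80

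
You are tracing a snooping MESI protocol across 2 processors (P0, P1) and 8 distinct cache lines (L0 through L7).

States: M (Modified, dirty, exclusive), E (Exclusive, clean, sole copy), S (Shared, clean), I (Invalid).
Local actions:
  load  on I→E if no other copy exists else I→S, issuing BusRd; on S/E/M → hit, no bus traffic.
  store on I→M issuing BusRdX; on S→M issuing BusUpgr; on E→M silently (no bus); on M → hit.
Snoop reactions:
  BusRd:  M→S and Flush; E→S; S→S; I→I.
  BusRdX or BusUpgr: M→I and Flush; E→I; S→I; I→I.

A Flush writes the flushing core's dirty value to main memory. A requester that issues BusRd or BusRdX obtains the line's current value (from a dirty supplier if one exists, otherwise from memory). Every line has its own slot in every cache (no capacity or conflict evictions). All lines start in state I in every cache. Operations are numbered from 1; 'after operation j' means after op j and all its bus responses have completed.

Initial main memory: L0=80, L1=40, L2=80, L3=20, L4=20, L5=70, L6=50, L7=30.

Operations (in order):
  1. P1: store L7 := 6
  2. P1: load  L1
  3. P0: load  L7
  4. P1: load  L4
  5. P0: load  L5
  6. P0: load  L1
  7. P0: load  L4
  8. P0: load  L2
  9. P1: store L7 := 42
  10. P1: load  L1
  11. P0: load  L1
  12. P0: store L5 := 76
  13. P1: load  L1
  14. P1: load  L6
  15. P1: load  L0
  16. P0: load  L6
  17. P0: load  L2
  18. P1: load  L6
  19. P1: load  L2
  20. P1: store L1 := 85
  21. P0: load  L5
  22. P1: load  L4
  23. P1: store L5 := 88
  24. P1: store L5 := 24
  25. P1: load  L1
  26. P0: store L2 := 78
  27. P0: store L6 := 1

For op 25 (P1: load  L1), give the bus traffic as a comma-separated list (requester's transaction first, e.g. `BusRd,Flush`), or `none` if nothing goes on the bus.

bus = none

step 1: P1: store L7 := 6  ⟶  IM  (L7)  txn=BusRdX  M[L7]=30
step 2: P1: load  L1  ⟶  IE  (L1)  txn=BusRd  M[L1]=40
step 3: P0: load  L7  ⟶  SS  (L7)  txn=BusRd+Flush  M[L7]=6
step 4: P1: load  L4  ⟶  IE  (L4)  txn=BusRd  M[L4]=20
step 5: P0: load  L5  ⟶  EI  (L5)  txn=BusRd  M[L5]=70
step 6: P0: load  L1  ⟶  SS  (L1)  txn=BusRd  M[L1]=40
step 7: P0: load  L4  ⟶  SS  (L4)  txn=BusRd  M[L4]=20
step 8: P0: load  L2  ⟶  EI  (L2)  txn=BusRd  M[L2]=80
step 9: P1: store L7 := 42  ⟶  IM  (L7)  txn=BusUpgr  M[L7]=6
step 10: P1: load  L1  ⟶  SS  (L1)  txn=∅  M[L1]=40
step 11: P0: load  L1  ⟶  SS  (L1)  txn=∅  M[L1]=40
step 12: P0: store L5 := 76  ⟶  MI  (L5)  txn=∅  M[L5]=70
step 13: P1: load  L1  ⟶  SS  (L1)  txn=∅  M[L1]=40
step 14: P1: load  L6  ⟶  IE  (L6)  txn=BusRd  M[L6]=50
step 15: P1: load  L0  ⟶  IE  (L0)  txn=BusRd  M[L0]=80
step 16: P0: load  L6  ⟶  SS  (L6)  txn=BusRd  M[L6]=50
step 17: P0: load  L2  ⟶  EI  (L2)  txn=∅  M[L2]=80
step 18: P1: load  L6  ⟶  SS  (L6)  txn=∅  M[L6]=50
step 19: P1: load  L2  ⟶  SS  (L2)  txn=BusRd  M[L2]=80
step 20: P1: store L1 := 85  ⟶  IM  (L1)  txn=BusUpgr  M[L1]=40
step 21: P0: load  L5  ⟶  MI  (L5)  txn=∅  M[L5]=70
step 22: P1: load  L4  ⟶  SS  (L4)  txn=∅  M[L4]=20
step 23: P1: store L5 := 88  ⟶  IM  (L5)  txn=BusRdX+Flush  M[L5]=76
step 24: P1: store L5 := 24  ⟶  IM  (L5)  txn=∅  M[L5]=76
step 25: P1: load  L1  ⟶  IM  (L1)  txn=∅  M[L1]=40
step 26: P0: store L2 := 78  ⟶  MI  (L2)  txn=BusUpgr  M[L2]=80
step 27: P0: store L6 := 1  ⟶  MI  (L6)  txn=BusUpgr  M[L6]=50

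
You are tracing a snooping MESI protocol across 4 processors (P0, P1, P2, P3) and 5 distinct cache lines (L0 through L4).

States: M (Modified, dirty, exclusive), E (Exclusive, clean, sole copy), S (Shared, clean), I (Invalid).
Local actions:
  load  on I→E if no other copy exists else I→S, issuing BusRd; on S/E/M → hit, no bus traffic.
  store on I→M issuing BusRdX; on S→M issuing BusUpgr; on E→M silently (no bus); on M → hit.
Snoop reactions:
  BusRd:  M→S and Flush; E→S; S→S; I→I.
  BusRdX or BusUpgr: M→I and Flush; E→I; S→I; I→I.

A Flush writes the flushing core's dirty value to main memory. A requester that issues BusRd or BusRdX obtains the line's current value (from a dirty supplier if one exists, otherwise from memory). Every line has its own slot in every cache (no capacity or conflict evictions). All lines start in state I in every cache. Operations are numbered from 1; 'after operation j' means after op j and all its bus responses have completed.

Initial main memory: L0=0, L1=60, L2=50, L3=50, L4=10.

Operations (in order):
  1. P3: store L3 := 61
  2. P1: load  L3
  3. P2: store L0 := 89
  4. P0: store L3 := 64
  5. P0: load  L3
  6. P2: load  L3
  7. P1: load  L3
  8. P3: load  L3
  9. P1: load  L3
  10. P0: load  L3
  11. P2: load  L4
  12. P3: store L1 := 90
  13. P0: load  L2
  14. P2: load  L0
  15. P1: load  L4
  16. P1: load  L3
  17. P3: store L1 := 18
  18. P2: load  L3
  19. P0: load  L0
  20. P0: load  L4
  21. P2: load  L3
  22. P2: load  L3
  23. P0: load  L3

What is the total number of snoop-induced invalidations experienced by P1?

invalidations = 1

  op1 P3: store L3 := 61 → I/I/I/M on L3; bus BusRdX; mem=50
  op2 P1: load  L3 → I/S/I/S on L3; bus BusRd Flush; mem=61
  op3 P2: store L0 := 89 → I/I/M/I on L0; bus BusRdX; mem=0
  op4 P0: store L3 := 64 → M/I/I/I on L3; bus BusRdX; mem=61
  op5 P0: load  L3 → M/I/I/I on L3; bus (none); mem=61
  op6 P2: load  L3 → S/I/S/I on L3; bus BusRd Flush; mem=64
  op7 P1: load  L3 → S/S/S/I on L3; bus BusRd; mem=64
  op8 P3: load  L3 → S/S/S/S on L3; bus BusRd; mem=64
  op9 P1: load  L3 → S/S/S/S on L3; bus (none); mem=64
  op10 P0: load  L3 → S/S/S/S on L3; bus (none); mem=64
  op11 P2: load  L4 → I/I/E/I on L4; bus BusRd; mem=10
  op12 P3: store L1 := 90 → I/I/I/M on L1; bus BusRdX; mem=60
  op13 P0: load  L2 → E/I/I/I on L2; bus BusRd; mem=50
  op14 P2: load  L0 → I/I/M/I on L0; bus (none); mem=0
  op15 P1: load  L4 → I/S/S/I on L4; bus BusRd; mem=10
  op16 P1: load  L3 → S/S/S/S on L3; bus (none); mem=64
  op17 P3: store L1 := 18 → I/I/I/M on L1; bus (none); mem=60
  op18 P2: load  L3 → S/S/S/S on L3; bus (none); mem=64
  op19 P0: load  L0 → S/I/S/I on L0; bus BusRd Flush; mem=89
  op20 P0: load  L4 → S/S/S/I on L4; bus BusRd; mem=10
  op21 P2: load  L3 → S/S/S/S on L3; bus (none); mem=64
  op22 P2: load  L3 → S/S/S/S on L3; bus (none); mem=64
  op23 P0: load  L3 → S/S/S/S on L3; bus (none); mem=64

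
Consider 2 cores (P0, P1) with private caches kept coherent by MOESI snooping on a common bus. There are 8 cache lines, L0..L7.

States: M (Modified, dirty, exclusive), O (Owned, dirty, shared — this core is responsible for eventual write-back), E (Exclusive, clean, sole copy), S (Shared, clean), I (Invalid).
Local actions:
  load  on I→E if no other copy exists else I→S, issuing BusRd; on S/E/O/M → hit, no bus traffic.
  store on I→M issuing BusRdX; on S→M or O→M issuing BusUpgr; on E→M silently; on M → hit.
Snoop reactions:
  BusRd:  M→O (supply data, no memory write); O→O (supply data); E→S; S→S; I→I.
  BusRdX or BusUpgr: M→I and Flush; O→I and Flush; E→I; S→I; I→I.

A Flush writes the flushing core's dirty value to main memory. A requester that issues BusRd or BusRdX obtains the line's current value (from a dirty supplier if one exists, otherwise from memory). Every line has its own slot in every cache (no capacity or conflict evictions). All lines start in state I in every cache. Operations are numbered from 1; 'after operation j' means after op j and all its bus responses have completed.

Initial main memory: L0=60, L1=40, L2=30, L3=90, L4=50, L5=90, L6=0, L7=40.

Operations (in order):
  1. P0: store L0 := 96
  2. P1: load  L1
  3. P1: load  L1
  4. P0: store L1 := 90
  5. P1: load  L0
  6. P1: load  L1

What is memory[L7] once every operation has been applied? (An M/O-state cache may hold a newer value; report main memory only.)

  op1 P0: store L0 := 96 → M/I on L0; bus BusRdX; mem=60
  op2 P1: load  L1 → I/E on L1; bus BusRd; mem=40
  op3 P1: load  L1 → I/E on L1; bus (none); mem=40
  op4 P0: store L1 := 90 → M/I on L1; bus BusRdX; mem=40
  op5 P1: load  L0 → O/S on L0; bus BusRd; mem=60
  op6 P1: load  L1 → O/S on L1; bus BusRd; mem=40

memory[L7] = 40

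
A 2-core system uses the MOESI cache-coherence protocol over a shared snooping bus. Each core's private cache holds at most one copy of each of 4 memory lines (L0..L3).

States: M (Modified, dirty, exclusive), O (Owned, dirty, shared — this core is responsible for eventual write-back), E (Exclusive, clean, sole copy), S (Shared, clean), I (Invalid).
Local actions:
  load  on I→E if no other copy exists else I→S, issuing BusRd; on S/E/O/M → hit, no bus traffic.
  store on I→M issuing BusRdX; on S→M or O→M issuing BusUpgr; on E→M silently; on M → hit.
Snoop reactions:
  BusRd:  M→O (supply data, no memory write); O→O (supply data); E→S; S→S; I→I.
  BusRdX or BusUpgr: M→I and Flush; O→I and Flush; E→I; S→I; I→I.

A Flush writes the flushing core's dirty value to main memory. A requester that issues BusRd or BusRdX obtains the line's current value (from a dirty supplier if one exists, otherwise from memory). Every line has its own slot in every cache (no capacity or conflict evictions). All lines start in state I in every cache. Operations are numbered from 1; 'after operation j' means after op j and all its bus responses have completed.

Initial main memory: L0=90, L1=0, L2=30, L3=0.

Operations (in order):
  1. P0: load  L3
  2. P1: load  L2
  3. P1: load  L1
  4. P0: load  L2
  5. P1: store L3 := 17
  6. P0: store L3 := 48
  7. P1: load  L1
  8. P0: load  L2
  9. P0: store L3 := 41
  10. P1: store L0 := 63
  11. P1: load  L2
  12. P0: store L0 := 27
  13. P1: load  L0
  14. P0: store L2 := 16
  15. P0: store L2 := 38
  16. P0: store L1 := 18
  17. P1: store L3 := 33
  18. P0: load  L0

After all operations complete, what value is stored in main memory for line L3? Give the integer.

memory[L3] = 41

step 1: P0: load  L3  ⟶  EI  (L3)  txn=BusRd  M[L3]=0
step 2: P1: load  L2  ⟶  IE  (L2)  txn=BusRd  M[L2]=30
step 3: P1: load  L1  ⟶  IE  (L1)  txn=BusRd  M[L1]=0
step 4: P0: load  L2  ⟶  SS  (L2)  txn=BusRd  M[L2]=30
step 5: P1: store L3 := 17  ⟶  IM  (L3)  txn=BusRdX  M[L3]=0
step 6: P0: store L3 := 48  ⟶  MI  (L3)  txn=BusRdX+Flush  M[L3]=17
step 7: P1: load  L1  ⟶  IE  (L1)  txn=∅  M[L1]=0
step 8: P0: load  L2  ⟶  SS  (L2)  txn=∅  M[L2]=30
step 9: P0: store L3 := 41  ⟶  MI  (L3)  txn=∅  M[L3]=17
step 10: P1: store L0 := 63  ⟶  IM  (L0)  txn=BusRdX  M[L0]=90
step 11: P1: load  L2  ⟶  SS  (L2)  txn=∅  M[L2]=30
step 12: P0: store L0 := 27  ⟶  MI  (L0)  txn=BusRdX+Flush  M[L0]=63
step 13: P1: load  L0  ⟶  OS  (L0)  txn=BusRd  M[L0]=63
step 14: P0: store L2 := 16  ⟶  MI  (L2)  txn=BusUpgr  M[L2]=30
step 15: P0: store L2 := 38  ⟶  MI  (L2)  txn=∅  M[L2]=30
step 16: P0: store L1 := 18  ⟶  MI  (L1)  txn=BusRdX  M[L1]=0
step 17: P1: store L3 := 33  ⟶  IM  (L3)  txn=BusRdX+Flush  M[L3]=41
step 18: P0: load  L0  ⟶  OS  (L0)  txn=∅  M[L0]=63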